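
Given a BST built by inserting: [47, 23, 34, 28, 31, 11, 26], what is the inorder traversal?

Tree insertion order: [47, 23, 34, 28, 31, 11, 26]
Tree (level-order array): [47, 23, None, 11, 34, None, None, 28, None, 26, 31]
Inorder traversal: [11, 23, 26, 28, 31, 34, 47]


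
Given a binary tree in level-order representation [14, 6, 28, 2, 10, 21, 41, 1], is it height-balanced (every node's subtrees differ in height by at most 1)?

Tree (level-order array): [14, 6, 28, 2, 10, 21, 41, 1]
Definition: a tree is height-balanced if, at every node, |h(left) - h(right)| <= 1 (empty subtree has height -1).
Bottom-up per-node check:
  node 1: h_left=-1, h_right=-1, diff=0 [OK], height=0
  node 2: h_left=0, h_right=-1, diff=1 [OK], height=1
  node 10: h_left=-1, h_right=-1, diff=0 [OK], height=0
  node 6: h_left=1, h_right=0, diff=1 [OK], height=2
  node 21: h_left=-1, h_right=-1, diff=0 [OK], height=0
  node 41: h_left=-1, h_right=-1, diff=0 [OK], height=0
  node 28: h_left=0, h_right=0, diff=0 [OK], height=1
  node 14: h_left=2, h_right=1, diff=1 [OK], height=3
All nodes satisfy the balance condition.
Result: Balanced


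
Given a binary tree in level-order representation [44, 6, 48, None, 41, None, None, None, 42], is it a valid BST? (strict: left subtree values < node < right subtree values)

Level-order array: [44, 6, 48, None, 41, None, None, None, 42]
Validate using subtree bounds (lo, hi): at each node, require lo < value < hi,
then recurse left with hi=value and right with lo=value.
Preorder trace (stopping at first violation):
  at node 44 with bounds (-inf, +inf): OK
  at node 6 with bounds (-inf, 44): OK
  at node 41 with bounds (6, 44): OK
  at node 42 with bounds (41, 44): OK
  at node 48 with bounds (44, +inf): OK
No violation found at any node.
Result: Valid BST


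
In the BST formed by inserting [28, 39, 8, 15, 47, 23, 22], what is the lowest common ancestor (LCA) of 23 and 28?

Tree insertion order: [28, 39, 8, 15, 47, 23, 22]
Tree (level-order array): [28, 8, 39, None, 15, None, 47, None, 23, None, None, 22]
In a BST, the LCA of p=23, q=28 is the first node v on the
root-to-leaf path with p <= v <= q (go left if both < v, right if both > v).
Walk from root:
  at 28: 23 <= 28 <= 28, this is the LCA
LCA = 28


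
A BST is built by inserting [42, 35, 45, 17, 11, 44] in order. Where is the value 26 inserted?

Starting tree (level order): [42, 35, 45, 17, None, 44, None, 11]
Insertion path: 42 -> 35 -> 17
Result: insert 26 as right child of 17
Final tree (level order): [42, 35, 45, 17, None, 44, None, 11, 26]


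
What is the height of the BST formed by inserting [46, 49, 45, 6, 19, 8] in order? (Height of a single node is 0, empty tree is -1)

Insertion order: [46, 49, 45, 6, 19, 8]
Tree (level-order array): [46, 45, 49, 6, None, None, None, None, 19, 8]
Compute height bottom-up (empty subtree = -1):
  height(8) = 1 + max(-1, -1) = 0
  height(19) = 1 + max(0, -1) = 1
  height(6) = 1 + max(-1, 1) = 2
  height(45) = 1 + max(2, -1) = 3
  height(49) = 1 + max(-1, -1) = 0
  height(46) = 1 + max(3, 0) = 4
Height = 4


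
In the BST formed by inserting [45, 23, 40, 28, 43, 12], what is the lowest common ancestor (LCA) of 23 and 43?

Tree insertion order: [45, 23, 40, 28, 43, 12]
Tree (level-order array): [45, 23, None, 12, 40, None, None, 28, 43]
In a BST, the LCA of p=23, q=43 is the first node v on the
root-to-leaf path with p <= v <= q (go left if both < v, right if both > v).
Walk from root:
  at 45: both 23 and 43 < 45, go left
  at 23: 23 <= 23 <= 43, this is the LCA
LCA = 23


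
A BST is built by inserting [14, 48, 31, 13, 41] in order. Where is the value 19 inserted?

Starting tree (level order): [14, 13, 48, None, None, 31, None, None, 41]
Insertion path: 14 -> 48 -> 31
Result: insert 19 as left child of 31
Final tree (level order): [14, 13, 48, None, None, 31, None, 19, 41]


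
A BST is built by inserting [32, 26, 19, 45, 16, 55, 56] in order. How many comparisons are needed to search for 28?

Search path for 28: 32 -> 26
Found: False
Comparisons: 2


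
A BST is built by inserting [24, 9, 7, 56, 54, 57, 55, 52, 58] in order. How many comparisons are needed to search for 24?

Search path for 24: 24
Found: True
Comparisons: 1


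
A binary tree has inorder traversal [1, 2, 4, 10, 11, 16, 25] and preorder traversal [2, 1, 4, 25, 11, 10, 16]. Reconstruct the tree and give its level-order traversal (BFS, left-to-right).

Inorder:  [1, 2, 4, 10, 11, 16, 25]
Preorder: [2, 1, 4, 25, 11, 10, 16]
Algorithm: preorder visits root first, so consume preorder in order;
for each root, split the current inorder slice at that value into
left-subtree inorder and right-subtree inorder, then recurse.
Recursive splits:
  root=2; inorder splits into left=[1], right=[4, 10, 11, 16, 25]
  root=1; inorder splits into left=[], right=[]
  root=4; inorder splits into left=[], right=[10, 11, 16, 25]
  root=25; inorder splits into left=[10, 11, 16], right=[]
  root=11; inorder splits into left=[10], right=[16]
  root=10; inorder splits into left=[], right=[]
  root=16; inorder splits into left=[], right=[]
Reconstructed level-order: [2, 1, 4, 25, 11, 10, 16]


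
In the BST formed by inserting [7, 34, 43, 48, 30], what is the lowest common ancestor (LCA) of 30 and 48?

Tree insertion order: [7, 34, 43, 48, 30]
Tree (level-order array): [7, None, 34, 30, 43, None, None, None, 48]
In a BST, the LCA of p=30, q=48 is the first node v on the
root-to-leaf path with p <= v <= q (go left if both < v, right if both > v).
Walk from root:
  at 7: both 30 and 48 > 7, go right
  at 34: 30 <= 34 <= 48, this is the LCA
LCA = 34


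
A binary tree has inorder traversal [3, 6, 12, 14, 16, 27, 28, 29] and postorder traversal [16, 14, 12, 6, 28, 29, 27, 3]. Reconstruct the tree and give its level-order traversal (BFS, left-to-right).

Inorder:   [3, 6, 12, 14, 16, 27, 28, 29]
Postorder: [16, 14, 12, 6, 28, 29, 27, 3]
Algorithm: postorder visits root last, so walk postorder right-to-left;
each value is the root of the current inorder slice — split it at that
value, recurse on the right subtree first, then the left.
Recursive splits:
  root=3; inorder splits into left=[], right=[6, 12, 14, 16, 27, 28, 29]
  root=27; inorder splits into left=[6, 12, 14, 16], right=[28, 29]
  root=29; inorder splits into left=[28], right=[]
  root=28; inorder splits into left=[], right=[]
  root=6; inorder splits into left=[], right=[12, 14, 16]
  root=12; inorder splits into left=[], right=[14, 16]
  root=14; inorder splits into left=[], right=[16]
  root=16; inorder splits into left=[], right=[]
Reconstructed level-order: [3, 27, 6, 29, 12, 28, 14, 16]


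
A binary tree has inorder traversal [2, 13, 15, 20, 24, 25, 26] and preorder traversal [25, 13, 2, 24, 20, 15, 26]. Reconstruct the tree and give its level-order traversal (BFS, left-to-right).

Inorder:  [2, 13, 15, 20, 24, 25, 26]
Preorder: [25, 13, 2, 24, 20, 15, 26]
Algorithm: preorder visits root first, so consume preorder in order;
for each root, split the current inorder slice at that value into
left-subtree inorder and right-subtree inorder, then recurse.
Recursive splits:
  root=25; inorder splits into left=[2, 13, 15, 20, 24], right=[26]
  root=13; inorder splits into left=[2], right=[15, 20, 24]
  root=2; inorder splits into left=[], right=[]
  root=24; inorder splits into left=[15, 20], right=[]
  root=20; inorder splits into left=[15], right=[]
  root=15; inorder splits into left=[], right=[]
  root=26; inorder splits into left=[], right=[]
Reconstructed level-order: [25, 13, 26, 2, 24, 20, 15]


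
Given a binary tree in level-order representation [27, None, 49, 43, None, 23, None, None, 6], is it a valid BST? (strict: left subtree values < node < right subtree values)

Level-order array: [27, None, 49, 43, None, 23, None, None, 6]
Validate using subtree bounds (lo, hi): at each node, require lo < value < hi,
then recurse left with hi=value and right with lo=value.
Preorder trace (stopping at first violation):
  at node 27 with bounds (-inf, +inf): OK
  at node 49 with bounds (27, +inf): OK
  at node 43 with bounds (27, 49): OK
  at node 23 with bounds (27, 43): VIOLATION
Node 23 violates its bound: not (27 < 23 < 43).
Result: Not a valid BST


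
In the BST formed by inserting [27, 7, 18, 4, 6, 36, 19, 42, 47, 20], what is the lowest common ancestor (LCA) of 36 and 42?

Tree insertion order: [27, 7, 18, 4, 6, 36, 19, 42, 47, 20]
Tree (level-order array): [27, 7, 36, 4, 18, None, 42, None, 6, None, 19, None, 47, None, None, None, 20]
In a BST, the LCA of p=36, q=42 is the first node v on the
root-to-leaf path with p <= v <= q (go left if both < v, right if both > v).
Walk from root:
  at 27: both 36 and 42 > 27, go right
  at 36: 36 <= 36 <= 42, this is the LCA
LCA = 36


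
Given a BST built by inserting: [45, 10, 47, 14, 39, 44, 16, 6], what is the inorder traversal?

Tree insertion order: [45, 10, 47, 14, 39, 44, 16, 6]
Tree (level-order array): [45, 10, 47, 6, 14, None, None, None, None, None, 39, 16, 44]
Inorder traversal: [6, 10, 14, 16, 39, 44, 45, 47]


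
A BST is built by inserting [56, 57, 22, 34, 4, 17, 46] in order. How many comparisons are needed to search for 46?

Search path for 46: 56 -> 22 -> 34 -> 46
Found: True
Comparisons: 4


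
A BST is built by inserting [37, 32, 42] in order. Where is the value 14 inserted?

Starting tree (level order): [37, 32, 42]
Insertion path: 37 -> 32
Result: insert 14 as left child of 32
Final tree (level order): [37, 32, 42, 14]


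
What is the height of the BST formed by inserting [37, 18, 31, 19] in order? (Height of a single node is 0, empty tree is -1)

Insertion order: [37, 18, 31, 19]
Tree (level-order array): [37, 18, None, None, 31, 19]
Compute height bottom-up (empty subtree = -1):
  height(19) = 1 + max(-1, -1) = 0
  height(31) = 1 + max(0, -1) = 1
  height(18) = 1 + max(-1, 1) = 2
  height(37) = 1 + max(2, -1) = 3
Height = 3


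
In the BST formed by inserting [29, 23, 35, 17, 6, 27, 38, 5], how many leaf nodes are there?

Tree built from: [29, 23, 35, 17, 6, 27, 38, 5]
Tree (level-order array): [29, 23, 35, 17, 27, None, 38, 6, None, None, None, None, None, 5]
Rule: A leaf has 0 children.
Per-node child counts:
  node 29: 2 child(ren)
  node 23: 2 child(ren)
  node 17: 1 child(ren)
  node 6: 1 child(ren)
  node 5: 0 child(ren)
  node 27: 0 child(ren)
  node 35: 1 child(ren)
  node 38: 0 child(ren)
Matching nodes: [5, 27, 38]
Count of leaf nodes: 3


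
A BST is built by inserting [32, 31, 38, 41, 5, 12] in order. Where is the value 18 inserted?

Starting tree (level order): [32, 31, 38, 5, None, None, 41, None, 12]
Insertion path: 32 -> 31 -> 5 -> 12
Result: insert 18 as right child of 12
Final tree (level order): [32, 31, 38, 5, None, None, 41, None, 12, None, None, None, 18]


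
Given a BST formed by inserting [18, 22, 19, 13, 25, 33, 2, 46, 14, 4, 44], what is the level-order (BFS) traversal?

Tree insertion order: [18, 22, 19, 13, 25, 33, 2, 46, 14, 4, 44]
Tree (level-order array): [18, 13, 22, 2, 14, 19, 25, None, 4, None, None, None, None, None, 33, None, None, None, 46, 44]
BFS from the root, enqueuing left then right child of each popped node:
  queue [18] -> pop 18, enqueue [13, 22], visited so far: [18]
  queue [13, 22] -> pop 13, enqueue [2, 14], visited so far: [18, 13]
  queue [22, 2, 14] -> pop 22, enqueue [19, 25], visited so far: [18, 13, 22]
  queue [2, 14, 19, 25] -> pop 2, enqueue [4], visited so far: [18, 13, 22, 2]
  queue [14, 19, 25, 4] -> pop 14, enqueue [none], visited so far: [18, 13, 22, 2, 14]
  queue [19, 25, 4] -> pop 19, enqueue [none], visited so far: [18, 13, 22, 2, 14, 19]
  queue [25, 4] -> pop 25, enqueue [33], visited so far: [18, 13, 22, 2, 14, 19, 25]
  queue [4, 33] -> pop 4, enqueue [none], visited so far: [18, 13, 22, 2, 14, 19, 25, 4]
  queue [33] -> pop 33, enqueue [46], visited so far: [18, 13, 22, 2, 14, 19, 25, 4, 33]
  queue [46] -> pop 46, enqueue [44], visited so far: [18, 13, 22, 2, 14, 19, 25, 4, 33, 46]
  queue [44] -> pop 44, enqueue [none], visited so far: [18, 13, 22, 2, 14, 19, 25, 4, 33, 46, 44]
Result: [18, 13, 22, 2, 14, 19, 25, 4, 33, 46, 44]


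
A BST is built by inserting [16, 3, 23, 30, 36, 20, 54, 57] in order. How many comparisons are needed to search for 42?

Search path for 42: 16 -> 23 -> 30 -> 36 -> 54
Found: False
Comparisons: 5


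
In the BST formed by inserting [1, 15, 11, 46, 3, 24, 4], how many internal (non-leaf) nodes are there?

Tree built from: [1, 15, 11, 46, 3, 24, 4]
Tree (level-order array): [1, None, 15, 11, 46, 3, None, 24, None, None, 4]
Rule: An internal node has at least one child.
Per-node child counts:
  node 1: 1 child(ren)
  node 15: 2 child(ren)
  node 11: 1 child(ren)
  node 3: 1 child(ren)
  node 4: 0 child(ren)
  node 46: 1 child(ren)
  node 24: 0 child(ren)
Matching nodes: [1, 15, 11, 3, 46]
Count of internal (non-leaf) nodes: 5


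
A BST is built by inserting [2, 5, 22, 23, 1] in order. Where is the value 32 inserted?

Starting tree (level order): [2, 1, 5, None, None, None, 22, None, 23]
Insertion path: 2 -> 5 -> 22 -> 23
Result: insert 32 as right child of 23
Final tree (level order): [2, 1, 5, None, None, None, 22, None, 23, None, 32]


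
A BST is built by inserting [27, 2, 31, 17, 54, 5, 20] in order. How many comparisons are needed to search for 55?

Search path for 55: 27 -> 31 -> 54
Found: False
Comparisons: 3


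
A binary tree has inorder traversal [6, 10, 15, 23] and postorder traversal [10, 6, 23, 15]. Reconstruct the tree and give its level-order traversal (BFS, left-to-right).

Inorder:   [6, 10, 15, 23]
Postorder: [10, 6, 23, 15]
Algorithm: postorder visits root last, so walk postorder right-to-left;
each value is the root of the current inorder slice — split it at that
value, recurse on the right subtree first, then the left.
Recursive splits:
  root=15; inorder splits into left=[6, 10], right=[23]
  root=23; inorder splits into left=[], right=[]
  root=6; inorder splits into left=[], right=[10]
  root=10; inorder splits into left=[], right=[]
Reconstructed level-order: [15, 6, 23, 10]


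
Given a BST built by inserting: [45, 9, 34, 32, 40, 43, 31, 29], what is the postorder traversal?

Tree insertion order: [45, 9, 34, 32, 40, 43, 31, 29]
Tree (level-order array): [45, 9, None, None, 34, 32, 40, 31, None, None, 43, 29]
Postorder traversal: [29, 31, 32, 43, 40, 34, 9, 45]


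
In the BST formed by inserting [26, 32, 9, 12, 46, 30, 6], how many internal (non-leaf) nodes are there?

Tree built from: [26, 32, 9, 12, 46, 30, 6]
Tree (level-order array): [26, 9, 32, 6, 12, 30, 46]
Rule: An internal node has at least one child.
Per-node child counts:
  node 26: 2 child(ren)
  node 9: 2 child(ren)
  node 6: 0 child(ren)
  node 12: 0 child(ren)
  node 32: 2 child(ren)
  node 30: 0 child(ren)
  node 46: 0 child(ren)
Matching nodes: [26, 9, 32]
Count of internal (non-leaf) nodes: 3


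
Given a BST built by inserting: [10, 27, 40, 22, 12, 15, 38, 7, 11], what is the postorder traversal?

Tree insertion order: [10, 27, 40, 22, 12, 15, 38, 7, 11]
Tree (level-order array): [10, 7, 27, None, None, 22, 40, 12, None, 38, None, 11, 15]
Postorder traversal: [7, 11, 15, 12, 22, 38, 40, 27, 10]


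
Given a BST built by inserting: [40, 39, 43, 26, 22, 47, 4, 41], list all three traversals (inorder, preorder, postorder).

Tree insertion order: [40, 39, 43, 26, 22, 47, 4, 41]
Tree (level-order array): [40, 39, 43, 26, None, 41, 47, 22, None, None, None, None, None, 4]
Inorder (L, root, R): [4, 22, 26, 39, 40, 41, 43, 47]
Preorder (root, L, R): [40, 39, 26, 22, 4, 43, 41, 47]
Postorder (L, R, root): [4, 22, 26, 39, 41, 47, 43, 40]


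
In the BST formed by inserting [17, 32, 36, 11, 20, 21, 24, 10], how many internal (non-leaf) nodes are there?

Tree built from: [17, 32, 36, 11, 20, 21, 24, 10]
Tree (level-order array): [17, 11, 32, 10, None, 20, 36, None, None, None, 21, None, None, None, 24]
Rule: An internal node has at least one child.
Per-node child counts:
  node 17: 2 child(ren)
  node 11: 1 child(ren)
  node 10: 0 child(ren)
  node 32: 2 child(ren)
  node 20: 1 child(ren)
  node 21: 1 child(ren)
  node 24: 0 child(ren)
  node 36: 0 child(ren)
Matching nodes: [17, 11, 32, 20, 21]
Count of internal (non-leaf) nodes: 5


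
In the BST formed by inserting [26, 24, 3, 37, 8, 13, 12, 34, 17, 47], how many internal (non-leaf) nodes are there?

Tree built from: [26, 24, 3, 37, 8, 13, 12, 34, 17, 47]
Tree (level-order array): [26, 24, 37, 3, None, 34, 47, None, 8, None, None, None, None, None, 13, 12, 17]
Rule: An internal node has at least one child.
Per-node child counts:
  node 26: 2 child(ren)
  node 24: 1 child(ren)
  node 3: 1 child(ren)
  node 8: 1 child(ren)
  node 13: 2 child(ren)
  node 12: 0 child(ren)
  node 17: 0 child(ren)
  node 37: 2 child(ren)
  node 34: 0 child(ren)
  node 47: 0 child(ren)
Matching nodes: [26, 24, 3, 8, 13, 37]
Count of internal (non-leaf) nodes: 6


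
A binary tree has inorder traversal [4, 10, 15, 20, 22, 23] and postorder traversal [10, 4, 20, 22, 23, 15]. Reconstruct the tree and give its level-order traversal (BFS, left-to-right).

Inorder:   [4, 10, 15, 20, 22, 23]
Postorder: [10, 4, 20, 22, 23, 15]
Algorithm: postorder visits root last, so walk postorder right-to-left;
each value is the root of the current inorder slice — split it at that
value, recurse on the right subtree first, then the left.
Recursive splits:
  root=15; inorder splits into left=[4, 10], right=[20, 22, 23]
  root=23; inorder splits into left=[20, 22], right=[]
  root=22; inorder splits into left=[20], right=[]
  root=20; inorder splits into left=[], right=[]
  root=4; inorder splits into left=[], right=[10]
  root=10; inorder splits into left=[], right=[]
Reconstructed level-order: [15, 4, 23, 10, 22, 20]


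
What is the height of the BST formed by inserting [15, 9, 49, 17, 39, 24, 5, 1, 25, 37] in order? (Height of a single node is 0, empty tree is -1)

Insertion order: [15, 9, 49, 17, 39, 24, 5, 1, 25, 37]
Tree (level-order array): [15, 9, 49, 5, None, 17, None, 1, None, None, 39, None, None, 24, None, None, 25, None, 37]
Compute height bottom-up (empty subtree = -1):
  height(1) = 1 + max(-1, -1) = 0
  height(5) = 1 + max(0, -1) = 1
  height(9) = 1 + max(1, -1) = 2
  height(37) = 1 + max(-1, -1) = 0
  height(25) = 1 + max(-1, 0) = 1
  height(24) = 1 + max(-1, 1) = 2
  height(39) = 1 + max(2, -1) = 3
  height(17) = 1 + max(-1, 3) = 4
  height(49) = 1 + max(4, -1) = 5
  height(15) = 1 + max(2, 5) = 6
Height = 6


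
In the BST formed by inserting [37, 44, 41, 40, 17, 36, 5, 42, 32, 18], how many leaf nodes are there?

Tree built from: [37, 44, 41, 40, 17, 36, 5, 42, 32, 18]
Tree (level-order array): [37, 17, 44, 5, 36, 41, None, None, None, 32, None, 40, 42, 18]
Rule: A leaf has 0 children.
Per-node child counts:
  node 37: 2 child(ren)
  node 17: 2 child(ren)
  node 5: 0 child(ren)
  node 36: 1 child(ren)
  node 32: 1 child(ren)
  node 18: 0 child(ren)
  node 44: 1 child(ren)
  node 41: 2 child(ren)
  node 40: 0 child(ren)
  node 42: 0 child(ren)
Matching nodes: [5, 18, 40, 42]
Count of leaf nodes: 4


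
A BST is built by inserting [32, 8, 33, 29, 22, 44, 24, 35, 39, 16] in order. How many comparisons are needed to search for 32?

Search path for 32: 32
Found: True
Comparisons: 1


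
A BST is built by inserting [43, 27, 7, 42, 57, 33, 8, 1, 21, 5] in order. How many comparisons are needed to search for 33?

Search path for 33: 43 -> 27 -> 42 -> 33
Found: True
Comparisons: 4


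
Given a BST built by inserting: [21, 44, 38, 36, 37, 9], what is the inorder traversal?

Tree insertion order: [21, 44, 38, 36, 37, 9]
Tree (level-order array): [21, 9, 44, None, None, 38, None, 36, None, None, 37]
Inorder traversal: [9, 21, 36, 37, 38, 44]


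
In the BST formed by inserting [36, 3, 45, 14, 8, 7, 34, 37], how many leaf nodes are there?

Tree built from: [36, 3, 45, 14, 8, 7, 34, 37]
Tree (level-order array): [36, 3, 45, None, 14, 37, None, 8, 34, None, None, 7]
Rule: A leaf has 0 children.
Per-node child counts:
  node 36: 2 child(ren)
  node 3: 1 child(ren)
  node 14: 2 child(ren)
  node 8: 1 child(ren)
  node 7: 0 child(ren)
  node 34: 0 child(ren)
  node 45: 1 child(ren)
  node 37: 0 child(ren)
Matching nodes: [7, 34, 37]
Count of leaf nodes: 3


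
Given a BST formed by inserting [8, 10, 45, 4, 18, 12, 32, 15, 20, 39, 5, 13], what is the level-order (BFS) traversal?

Tree insertion order: [8, 10, 45, 4, 18, 12, 32, 15, 20, 39, 5, 13]
Tree (level-order array): [8, 4, 10, None, 5, None, 45, None, None, 18, None, 12, 32, None, 15, 20, 39, 13]
BFS from the root, enqueuing left then right child of each popped node:
  queue [8] -> pop 8, enqueue [4, 10], visited so far: [8]
  queue [4, 10] -> pop 4, enqueue [5], visited so far: [8, 4]
  queue [10, 5] -> pop 10, enqueue [45], visited so far: [8, 4, 10]
  queue [5, 45] -> pop 5, enqueue [none], visited so far: [8, 4, 10, 5]
  queue [45] -> pop 45, enqueue [18], visited so far: [8, 4, 10, 5, 45]
  queue [18] -> pop 18, enqueue [12, 32], visited so far: [8, 4, 10, 5, 45, 18]
  queue [12, 32] -> pop 12, enqueue [15], visited so far: [8, 4, 10, 5, 45, 18, 12]
  queue [32, 15] -> pop 32, enqueue [20, 39], visited so far: [8, 4, 10, 5, 45, 18, 12, 32]
  queue [15, 20, 39] -> pop 15, enqueue [13], visited so far: [8, 4, 10, 5, 45, 18, 12, 32, 15]
  queue [20, 39, 13] -> pop 20, enqueue [none], visited so far: [8, 4, 10, 5, 45, 18, 12, 32, 15, 20]
  queue [39, 13] -> pop 39, enqueue [none], visited so far: [8, 4, 10, 5, 45, 18, 12, 32, 15, 20, 39]
  queue [13] -> pop 13, enqueue [none], visited so far: [8, 4, 10, 5, 45, 18, 12, 32, 15, 20, 39, 13]
Result: [8, 4, 10, 5, 45, 18, 12, 32, 15, 20, 39, 13]


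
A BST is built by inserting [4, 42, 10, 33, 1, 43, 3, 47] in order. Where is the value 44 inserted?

Starting tree (level order): [4, 1, 42, None, 3, 10, 43, None, None, None, 33, None, 47]
Insertion path: 4 -> 42 -> 43 -> 47
Result: insert 44 as left child of 47
Final tree (level order): [4, 1, 42, None, 3, 10, 43, None, None, None, 33, None, 47, None, None, 44]


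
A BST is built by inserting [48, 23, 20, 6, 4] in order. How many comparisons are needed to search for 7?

Search path for 7: 48 -> 23 -> 20 -> 6
Found: False
Comparisons: 4


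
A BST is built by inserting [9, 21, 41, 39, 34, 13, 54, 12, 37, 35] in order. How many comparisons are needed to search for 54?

Search path for 54: 9 -> 21 -> 41 -> 54
Found: True
Comparisons: 4


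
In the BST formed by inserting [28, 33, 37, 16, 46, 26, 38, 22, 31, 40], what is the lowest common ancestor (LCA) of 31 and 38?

Tree insertion order: [28, 33, 37, 16, 46, 26, 38, 22, 31, 40]
Tree (level-order array): [28, 16, 33, None, 26, 31, 37, 22, None, None, None, None, 46, None, None, 38, None, None, 40]
In a BST, the LCA of p=31, q=38 is the first node v on the
root-to-leaf path with p <= v <= q (go left if both < v, right if both > v).
Walk from root:
  at 28: both 31 and 38 > 28, go right
  at 33: 31 <= 33 <= 38, this is the LCA
LCA = 33


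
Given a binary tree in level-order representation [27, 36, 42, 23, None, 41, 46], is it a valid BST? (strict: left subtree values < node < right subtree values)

Level-order array: [27, 36, 42, 23, None, 41, 46]
Validate using subtree bounds (lo, hi): at each node, require lo < value < hi,
then recurse left with hi=value and right with lo=value.
Preorder trace (stopping at first violation):
  at node 27 with bounds (-inf, +inf): OK
  at node 36 with bounds (-inf, 27): VIOLATION
Node 36 violates its bound: not (-inf < 36 < 27).
Result: Not a valid BST


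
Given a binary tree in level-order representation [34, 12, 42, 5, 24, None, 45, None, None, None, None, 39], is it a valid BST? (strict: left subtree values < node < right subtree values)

Level-order array: [34, 12, 42, 5, 24, None, 45, None, None, None, None, 39]
Validate using subtree bounds (lo, hi): at each node, require lo < value < hi,
then recurse left with hi=value and right with lo=value.
Preorder trace (stopping at first violation):
  at node 34 with bounds (-inf, +inf): OK
  at node 12 with bounds (-inf, 34): OK
  at node 5 with bounds (-inf, 12): OK
  at node 24 with bounds (12, 34): OK
  at node 42 with bounds (34, +inf): OK
  at node 45 with bounds (42, +inf): OK
  at node 39 with bounds (42, 45): VIOLATION
Node 39 violates its bound: not (42 < 39 < 45).
Result: Not a valid BST


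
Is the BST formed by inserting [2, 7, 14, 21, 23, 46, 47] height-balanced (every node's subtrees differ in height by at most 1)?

Tree (level-order array): [2, None, 7, None, 14, None, 21, None, 23, None, 46, None, 47]
Definition: a tree is height-balanced if, at every node, |h(left) - h(right)| <= 1 (empty subtree has height -1).
Bottom-up per-node check:
  node 47: h_left=-1, h_right=-1, diff=0 [OK], height=0
  node 46: h_left=-1, h_right=0, diff=1 [OK], height=1
  node 23: h_left=-1, h_right=1, diff=2 [FAIL (|-1-1|=2 > 1)], height=2
  node 21: h_left=-1, h_right=2, diff=3 [FAIL (|-1-2|=3 > 1)], height=3
  node 14: h_left=-1, h_right=3, diff=4 [FAIL (|-1-3|=4 > 1)], height=4
  node 7: h_left=-1, h_right=4, diff=5 [FAIL (|-1-4|=5 > 1)], height=5
  node 2: h_left=-1, h_right=5, diff=6 [FAIL (|-1-5|=6 > 1)], height=6
Node 23 violates the condition: |-1 - 1| = 2 > 1.
Result: Not balanced


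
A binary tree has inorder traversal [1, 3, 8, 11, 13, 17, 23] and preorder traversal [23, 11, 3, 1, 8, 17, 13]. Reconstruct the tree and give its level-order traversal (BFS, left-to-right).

Inorder:  [1, 3, 8, 11, 13, 17, 23]
Preorder: [23, 11, 3, 1, 8, 17, 13]
Algorithm: preorder visits root first, so consume preorder in order;
for each root, split the current inorder slice at that value into
left-subtree inorder and right-subtree inorder, then recurse.
Recursive splits:
  root=23; inorder splits into left=[1, 3, 8, 11, 13, 17], right=[]
  root=11; inorder splits into left=[1, 3, 8], right=[13, 17]
  root=3; inorder splits into left=[1], right=[8]
  root=1; inorder splits into left=[], right=[]
  root=8; inorder splits into left=[], right=[]
  root=17; inorder splits into left=[13], right=[]
  root=13; inorder splits into left=[], right=[]
Reconstructed level-order: [23, 11, 3, 17, 1, 8, 13]


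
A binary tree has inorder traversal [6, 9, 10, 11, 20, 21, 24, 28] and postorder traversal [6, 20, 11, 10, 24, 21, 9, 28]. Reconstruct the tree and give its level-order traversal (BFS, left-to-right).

Inorder:   [6, 9, 10, 11, 20, 21, 24, 28]
Postorder: [6, 20, 11, 10, 24, 21, 9, 28]
Algorithm: postorder visits root last, so walk postorder right-to-left;
each value is the root of the current inorder slice — split it at that
value, recurse on the right subtree first, then the left.
Recursive splits:
  root=28; inorder splits into left=[6, 9, 10, 11, 20, 21, 24], right=[]
  root=9; inorder splits into left=[6], right=[10, 11, 20, 21, 24]
  root=21; inorder splits into left=[10, 11, 20], right=[24]
  root=24; inorder splits into left=[], right=[]
  root=10; inorder splits into left=[], right=[11, 20]
  root=11; inorder splits into left=[], right=[20]
  root=20; inorder splits into left=[], right=[]
  root=6; inorder splits into left=[], right=[]
Reconstructed level-order: [28, 9, 6, 21, 10, 24, 11, 20]


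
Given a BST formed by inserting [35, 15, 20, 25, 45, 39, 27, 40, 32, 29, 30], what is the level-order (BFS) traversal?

Tree insertion order: [35, 15, 20, 25, 45, 39, 27, 40, 32, 29, 30]
Tree (level-order array): [35, 15, 45, None, 20, 39, None, None, 25, None, 40, None, 27, None, None, None, 32, 29, None, None, 30]
BFS from the root, enqueuing left then right child of each popped node:
  queue [35] -> pop 35, enqueue [15, 45], visited so far: [35]
  queue [15, 45] -> pop 15, enqueue [20], visited so far: [35, 15]
  queue [45, 20] -> pop 45, enqueue [39], visited so far: [35, 15, 45]
  queue [20, 39] -> pop 20, enqueue [25], visited so far: [35, 15, 45, 20]
  queue [39, 25] -> pop 39, enqueue [40], visited so far: [35, 15, 45, 20, 39]
  queue [25, 40] -> pop 25, enqueue [27], visited so far: [35, 15, 45, 20, 39, 25]
  queue [40, 27] -> pop 40, enqueue [none], visited so far: [35, 15, 45, 20, 39, 25, 40]
  queue [27] -> pop 27, enqueue [32], visited so far: [35, 15, 45, 20, 39, 25, 40, 27]
  queue [32] -> pop 32, enqueue [29], visited so far: [35, 15, 45, 20, 39, 25, 40, 27, 32]
  queue [29] -> pop 29, enqueue [30], visited so far: [35, 15, 45, 20, 39, 25, 40, 27, 32, 29]
  queue [30] -> pop 30, enqueue [none], visited so far: [35, 15, 45, 20, 39, 25, 40, 27, 32, 29, 30]
Result: [35, 15, 45, 20, 39, 25, 40, 27, 32, 29, 30]


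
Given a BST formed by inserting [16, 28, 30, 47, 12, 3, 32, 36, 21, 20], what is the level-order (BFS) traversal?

Tree insertion order: [16, 28, 30, 47, 12, 3, 32, 36, 21, 20]
Tree (level-order array): [16, 12, 28, 3, None, 21, 30, None, None, 20, None, None, 47, None, None, 32, None, None, 36]
BFS from the root, enqueuing left then right child of each popped node:
  queue [16] -> pop 16, enqueue [12, 28], visited so far: [16]
  queue [12, 28] -> pop 12, enqueue [3], visited so far: [16, 12]
  queue [28, 3] -> pop 28, enqueue [21, 30], visited so far: [16, 12, 28]
  queue [3, 21, 30] -> pop 3, enqueue [none], visited so far: [16, 12, 28, 3]
  queue [21, 30] -> pop 21, enqueue [20], visited so far: [16, 12, 28, 3, 21]
  queue [30, 20] -> pop 30, enqueue [47], visited so far: [16, 12, 28, 3, 21, 30]
  queue [20, 47] -> pop 20, enqueue [none], visited so far: [16, 12, 28, 3, 21, 30, 20]
  queue [47] -> pop 47, enqueue [32], visited so far: [16, 12, 28, 3, 21, 30, 20, 47]
  queue [32] -> pop 32, enqueue [36], visited so far: [16, 12, 28, 3, 21, 30, 20, 47, 32]
  queue [36] -> pop 36, enqueue [none], visited so far: [16, 12, 28, 3, 21, 30, 20, 47, 32, 36]
Result: [16, 12, 28, 3, 21, 30, 20, 47, 32, 36]


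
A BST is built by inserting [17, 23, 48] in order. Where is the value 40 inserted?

Starting tree (level order): [17, None, 23, None, 48]
Insertion path: 17 -> 23 -> 48
Result: insert 40 as left child of 48
Final tree (level order): [17, None, 23, None, 48, 40]


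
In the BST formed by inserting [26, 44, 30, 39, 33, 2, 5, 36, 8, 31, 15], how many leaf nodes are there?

Tree built from: [26, 44, 30, 39, 33, 2, 5, 36, 8, 31, 15]
Tree (level-order array): [26, 2, 44, None, 5, 30, None, None, 8, None, 39, None, 15, 33, None, None, None, 31, 36]
Rule: A leaf has 0 children.
Per-node child counts:
  node 26: 2 child(ren)
  node 2: 1 child(ren)
  node 5: 1 child(ren)
  node 8: 1 child(ren)
  node 15: 0 child(ren)
  node 44: 1 child(ren)
  node 30: 1 child(ren)
  node 39: 1 child(ren)
  node 33: 2 child(ren)
  node 31: 0 child(ren)
  node 36: 0 child(ren)
Matching nodes: [15, 31, 36]
Count of leaf nodes: 3


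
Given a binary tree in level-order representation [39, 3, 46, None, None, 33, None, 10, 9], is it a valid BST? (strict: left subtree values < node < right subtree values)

Level-order array: [39, 3, 46, None, None, 33, None, 10, 9]
Validate using subtree bounds (lo, hi): at each node, require lo < value < hi,
then recurse left with hi=value and right with lo=value.
Preorder trace (stopping at first violation):
  at node 39 with bounds (-inf, +inf): OK
  at node 3 with bounds (-inf, 39): OK
  at node 46 with bounds (39, +inf): OK
  at node 33 with bounds (39, 46): VIOLATION
Node 33 violates its bound: not (39 < 33 < 46).
Result: Not a valid BST


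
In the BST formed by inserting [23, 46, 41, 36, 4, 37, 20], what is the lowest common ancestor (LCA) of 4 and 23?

Tree insertion order: [23, 46, 41, 36, 4, 37, 20]
Tree (level-order array): [23, 4, 46, None, 20, 41, None, None, None, 36, None, None, 37]
In a BST, the LCA of p=4, q=23 is the first node v on the
root-to-leaf path with p <= v <= q (go left if both < v, right if both > v).
Walk from root:
  at 23: 4 <= 23 <= 23, this is the LCA
LCA = 23


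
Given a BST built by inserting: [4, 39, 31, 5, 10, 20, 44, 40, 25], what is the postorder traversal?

Tree insertion order: [4, 39, 31, 5, 10, 20, 44, 40, 25]
Tree (level-order array): [4, None, 39, 31, 44, 5, None, 40, None, None, 10, None, None, None, 20, None, 25]
Postorder traversal: [25, 20, 10, 5, 31, 40, 44, 39, 4]


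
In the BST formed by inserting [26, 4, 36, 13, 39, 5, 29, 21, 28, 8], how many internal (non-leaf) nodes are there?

Tree built from: [26, 4, 36, 13, 39, 5, 29, 21, 28, 8]
Tree (level-order array): [26, 4, 36, None, 13, 29, 39, 5, 21, 28, None, None, None, None, 8]
Rule: An internal node has at least one child.
Per-node child counts:
  node 26: 2 child(ren)
  node 4: 1 child(ren)
  node 13: 2 child(ren)
  node 5: 1 child(ren)
  node 8: 0 child(ren)
  node 21: 0 child(ren)
  node 36: 2 child(ren)
  node 29: 1 child(ren)
  node 28: 0 child(ren)
  node 39: 0 child(ren)
Matching nodes: [26, 4, 13, 5, 36, 29]
Count of internal (non-leaf) nodes: 6


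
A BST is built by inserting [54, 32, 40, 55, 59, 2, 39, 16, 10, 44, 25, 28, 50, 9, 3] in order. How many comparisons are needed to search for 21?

Search path for 21: 54 -> 32 -> 2 -> 16 -> 25
Found: False
Comparisons: 5


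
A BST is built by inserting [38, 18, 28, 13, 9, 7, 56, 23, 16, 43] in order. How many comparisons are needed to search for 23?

Search path for 23: 38 -> 18 -> 28 -> 23
Found: True
Comparisons: 4


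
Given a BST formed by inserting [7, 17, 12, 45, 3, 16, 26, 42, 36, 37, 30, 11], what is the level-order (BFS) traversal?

Tree insertion order: [7, 17, 12, 45, 3, 16, 26, 42, 36, 37, 30, 11]
Tree (level-order array): [7, 3, 17, None, None, 12, 45, 11, 16, 26, None, None, None, None, None, None, 42, 36, None, 30, 37]
BFS from the root, enqueuing left then right child of each popped node:
  queue [7] -> pop 7, enqueue [3, 17], visited so far: [7]
  queue [3, 17] -> pop 3, enqueue [none], visited so far: [7, 3]
  queue [17] -> pop 17, enqueue [12, 45], visited so far: [7, 3, 17]
  queue [12, 45] -> pop 12, enqueue [11, 16], visited so far: [7, 3, 17, 12]
  queue [45, 11, 16] -> pop 45, enqueue [26], visited so far: [7, 3, 17, 12, 45]
  queue [11, 16, 26] -> pop 11, enqueue [none], visited so far: [7, 3, 17, 12, 45, 11]
  queue [16, 26] -> pop 16, enqueue [none], visited so far: [7, 3, 17, 12, 45, 11, 16]
  queue [26] -> pop 26, enqueue [42], visited so far: [7, 3, 17, 12, 45, 11, 16, 26]
  queue [42] -> pop 42, enqueue [36], visited so far: [7, 3, 17, 12, 45, 11, 16, 26, 42]
  queue [36] -> pop 36, enqueue [30, 37], visited so far: [7, 3, 17, 12, 45, 11, 16, 26, 42, 36]
  queue [30, 37] -> pop 30, enqueue [none], visited so far: [7, 3, 17, 12, 45, 11, 16, 26, 42, 36, 30]
  queue [37] -> pop 37, enqueue [none], visited so far: [7, 3, 17, 12, 45, 11, 16, 26, 42, 36, 30, 37]
Result: [7, 3, 17, 12, 45, 11, 16, 26, 42, 36, 30, 37]


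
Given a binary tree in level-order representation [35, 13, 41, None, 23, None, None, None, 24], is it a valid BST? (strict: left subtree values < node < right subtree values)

Level-order array: [35, 13, 41, None, 23, None, None, None, 24]
Validate using subtree bounds (lo, hi): at each node, require lo < value < hi,
then recurse left with hi=value and right with lo=value.
Preorder trace (stopping at first violation):
  at node 35 with bounds (-inf, +inf): OK
  at node 13 with bounds (-inf, 35): OK
  at node 23 with bounds (13, 35): OK
  at node 24 with bounds (23, 35): OK
  at node 41 with bounds (35, +inf): OK
No violation found at any node.
Result: Valid BST


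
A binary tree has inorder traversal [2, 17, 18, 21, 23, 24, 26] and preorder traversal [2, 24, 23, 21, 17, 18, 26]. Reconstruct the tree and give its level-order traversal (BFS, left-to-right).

Inorder:  [2, 17, 18, 21, 23, 24, 26]
Preorder: [2, 24, 23, 21, 17, 18, 26]
Algorithm: preorder visits root first, so consume preorder in order;
for each root, split the current inorder slice at that value into
left-subtree inorder and right-subtree inorder, then recurse.
Recursive splits:
  root=2; inorder splits into left=[], right=[17, 18, 21, 23, 24, 26]
  root=24; inorder splits into left=[17, 18, 21, 23], right=[26]
  root=23; inorder splits into left=[17, 18, 21], right=[]
  root=21; inorder splits into left=[17, 18], right=[]
  root=17; inorder splits into left=[], right=[18]
  root=18; inorder splits into left=[], right=[]
  root=26; inorder splits into left=[], right=[]
Reconstructed level-order: [2, 24, 23, 26, 21, 17, 18]


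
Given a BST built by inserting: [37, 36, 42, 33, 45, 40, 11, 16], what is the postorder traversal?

Tree insertion order: [37, 36, 42, 33, 45, 40, 11, 16]
Tree (level-order array): [37, 36, 42, 33, None, 40, 45, 11, None, None, None, None, None, None, 16]
Postorder traversal: [16, 11, 33, 36, 40, 45, 42, 37]


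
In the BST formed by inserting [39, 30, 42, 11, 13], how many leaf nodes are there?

Tree built from: [39, 30, 42, 11, 13]
Tree (level-order array): [39, 30, 42, 11, None, None, None, None, 13]
Rule: A leaf has 0 children.
Per-node child counts:
  node 39: 2 child(ren)
  node 30: 1 child(ren)
  node 11: 1 child(ren)
  node 13: 0 child(ren)
  node 42: 0 child(ren)
Matching nodes: [13, 42]
Count of leaf nodes: 2


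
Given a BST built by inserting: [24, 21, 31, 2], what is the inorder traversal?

Tree insertion order: [24, 21, 31, 2]
Tree (level-order array): [24, 21, 31, 2]
Inorder traversal: [2, 21, 24, 31]


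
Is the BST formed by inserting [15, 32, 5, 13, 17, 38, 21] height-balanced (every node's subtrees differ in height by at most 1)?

Tree (level-order array): [15, 5, 32, None, 13, 17, 38, None, None, None, 21]
Definition: a tree is height-balanced if, at every node, |h(left) - h(right)| <= 1 (empty subtree has height -1).
Bottom-up per-node check:
  node 13: h_left=-1, h_right=-1, diff=0 [OK], height=0
  node 5: h_left=-1, h_right=0, diff=1 [OK], height=1
  node 21: h_left=-1, h_right=-1, diff=0 [OK], height=0
  node 17: h_left=-1, h_right=0, diff=1 [OK], height=1
  node 38: h_left=-1, h_right=-1, diff=0 [OK], height=0
  node 32: h_left=1, h_right=0, diff=1 [OK], height=2
  node 15: h_left=1, h_right=2, diff=1 [OK], height=3
All nodes satisfy the balance condition.
Result: Balanced


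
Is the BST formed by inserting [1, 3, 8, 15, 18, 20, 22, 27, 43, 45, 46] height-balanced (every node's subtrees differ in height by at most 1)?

Tree (level-order array): [1, None, 3, None, 8, None, 15, None, 18, None, 20, None, 22, None, 27, None, 43, None, 45, None, 46]
Definition: a tree is height-balanced if, at every node, |h(left) - h(right)| <= 1 (empty subtree has height -1).
Bottom-up per-node check:
  node 46: h_left=-1, h_right=-1, diff=0 [OK], height=0
  node 45: h_left=-1, h_right=0, diff=1 [OK], height=1
  node 43: h_left=-1, h_right=1, diff=2 [FAIL (|-1-1|=2 > 1)], height=2
  node 27: h_left=-1, h_right=2, diff=3 [FAIL (|-1-2|=3 > 1)], height=3
  node 22: h_left=-1, h_right=3, diff=4 [FAIL (|-1-3|=4 > 1)], height=4
  node 20: h_left=-1, h_right=4, diff=5 [FAIL (|-1-4|=5 > 1)], height=5
  node 18: h_left=-1, h_right=5, diff=6 [FAIL (|-1-5|=6 > 1)], height=6
  node 15: h_left=-1, h_right=6, diff=7 [FAIL (|-1-6|=7 > 1)], height=7
  node 8: h_left=-1, h_right=7, diff=8 [FAIL (|-1-7|=8 > 1)], height=8
  node 3: h_left=-1, h_right=8, diff=9 [FAIL (|-1-8|=9 > 1)], height=9
  node 1: h_left=-1, h_right=9, diff=10 [FAIL (|-1-9|=10 > 1)], height=10
Node 43 violates the condition: |-1 - 1| = 2 > 1.
Result: Not balanced


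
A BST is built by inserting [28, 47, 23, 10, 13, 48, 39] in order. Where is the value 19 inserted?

Starting tree (level order): [28, 23, 47, 10, None, 39, 48, None, 13]
Insertion path: 28 -> 23 -> 10 -> 13
Result: insert 19 as right child of 13
Final tree (level order): [28, 23, 47, 10, None, 39, 48, None, 13, None, None, None, None, None, 19]


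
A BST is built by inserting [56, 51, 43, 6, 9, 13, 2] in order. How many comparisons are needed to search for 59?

Search path for 59: 56
Found: False
Comparisons: 1


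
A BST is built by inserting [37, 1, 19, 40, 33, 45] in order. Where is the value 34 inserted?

Starting tree (level order): [37, 1, 40, None, 19, None, 45, None, 33]
Insertion path: 37 -> 1 -> 19 -> 33
Result: insert 34 as right child of 33
Final tree (level order): [37, 1, 40, None, 19, None, 45, None, 33, None, None, None, 34]
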